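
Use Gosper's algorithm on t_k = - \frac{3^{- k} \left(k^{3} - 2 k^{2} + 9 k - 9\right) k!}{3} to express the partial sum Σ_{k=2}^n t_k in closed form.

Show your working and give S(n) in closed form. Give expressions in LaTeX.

S(n) = 3^{- n - 2} \left(8 \cdot 3^{n} - 3 n^{3} n! - 3 n^{2} n! - 9 n n! - 9 n!\right)

The ratio is (k + 1)*(9*k + (k + 1)**3 - 2*(k + 1)**2)/(3*(k**3 - 2*k**2 + 9*k - 9)).
A = k/3 + 1/3, B = 1, C = k**3 - 2*k**2 + 9*k - 9.
Solve (k/3 + 1/3)·f(k+1) − (1)·f(k) = k**3 - 2*k**2 + 9*k - 9.
Degrees (1,0,3) ⇒ d ≤ 2.
A polynomial solution: f(k) = 3*(k**2 - 2*k + 4).
Certificate R = B(k−1)f/C = 3*(k**2 - 2*k + 4)/(k**3 - 2*k**2 + 9*k - 9) gives s_k = -(k**2 - 2*k + 4)*factorial(k)/3**k.
s_(k+1) − s_k = -(k**3 - 2*k**2 + 9*k - 9)*factorial(k)/(3*3**k) = t_k.
Telescope: S(n) = s_(n+1) − s_(2) = -3**(-n - 1)*(n**2 + 3)*factorial(n + 1) − (-8/9) = 3**(-n - 2)*(8*3**n - 3*n**3*factorial(n) - 3*n**2*factorial(n) - 9*n*factorial(n) - 9*factorial(n)).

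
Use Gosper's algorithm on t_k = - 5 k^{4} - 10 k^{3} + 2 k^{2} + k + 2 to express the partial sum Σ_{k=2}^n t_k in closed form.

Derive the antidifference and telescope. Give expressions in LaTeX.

S(n) = - n^{5} - 5 n^{4} - 6 n^{3} - n^{2} + 3 n + 10

r(k) = (5*k**4 + 30*k**3 + 58*k**2 + 45*k + 10)/(5*k**4 + 10*k**3 - 2*k**2 - k - 2) after simplifying.
Take A(k)=1, B(k)=1, C(k)=k**4 + 2*k**3 - 2*k**2/5 - k/5 - 2/5.
Solve (1)·f(k+1) − (1)·f(k) = k**4 + 2*k**3 - 2*k**2/5 - k/5 - 2/5.
deg f ≤ 5 (via 0,0,4).
Match coefficients ⇒ f(k) = k*(k**4 - 4*k**2 + 3*k - 2)/5.
So s_k = (B(k−1)f/C)·t_k = (k*(k**4 - 4*k**2 + 3*k - 2)/(5*k**4 + 10*k**3 - 2*k**2 - k - 2))·t_k = k*(-k**4 + 4*k**2 - 3*k + 2).
Verify: -5*k**4 - 10*k**3 + 2*k**2 + k + 2 matches t_k.
Evaluate: s_(n+1) = -n**5 - 5*n**4 - 6*n**3 - n**2 + 3*n + 2; subtract s_(2) = -8 ⇒ S(n) = -n**5 - 5*n**4 - 6*n**3 - n**2 + 3*n + 10.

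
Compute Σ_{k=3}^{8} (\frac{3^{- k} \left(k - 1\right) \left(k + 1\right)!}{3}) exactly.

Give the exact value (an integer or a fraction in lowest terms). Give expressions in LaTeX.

Step 1: r(k) = k*(k + 2)/(3*(k - 1)).
Take A(k)=k/3 + 2/3, B(k)=1, C(k)=k - 1.
f must satisfy (k/3 + 2/3)·f(k+1) − (1)·f(k) = k - 1.
Degrees (1,0,1) ⇒ d ≤ 0.
Solve for f: f(k) = 3 (degree 0 ≤ 0).
R(k) = B(k−1)·f(k)/C(k) = 3/(k - 1); s_k = R·t_k = factorial(k + 1)/3**k.
Δs = (k - 1)*factorial(k + 1)/(3*3**k), as required.
Evaluate s at k=9 and k=3: 44800/243 and 8/9; difference 44584/243.

Σ = 44584/243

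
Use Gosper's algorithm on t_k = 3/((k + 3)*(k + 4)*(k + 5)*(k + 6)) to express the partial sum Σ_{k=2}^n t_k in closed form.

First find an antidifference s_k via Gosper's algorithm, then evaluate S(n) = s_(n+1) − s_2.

Step 1: r(k) = (k + 3)/(k + 7).
Take A(k)=k + 3, B(k)=k + 7, C(k)=1.
Solve (k + 3)·f(k+1) − (k + 6)·f(k) = 1.
Bound: deg f ≤ 3.
Coefficient equations give f(k) = k*(k**2 + 12*k + 47)/180.
So s_k = (B(k−1)f/C)·t_k = (k*(k + 6)*(k**2 + 12*k + 47)/180)·t_k = k*(k**2 + 12*k + 47)/(60*(k + 3)*(k + 4)*(k + 5)).
s_(k+1) − s_k = 3/(k**4 + 18*k**3 + 119*k**2 + 342*k + 360) = t_k.
Σ_(k=2)^n t_k = s_(n+1) − s_(2) = ((n**3 + 15*n**2 + 74*n + 60)/(60*(n**3 + 15*n**2 + 74*n + 120))) − (1/84), i.e. (n**3 + 15*n**2 + 74*n - 90)/(210*(n**3 + 15*n**2 + 74*n + 120)).

S(n) = (n**3 + 15*n**2 + 74*n - 90)/(210*(n**3 + 15*n**2 + 74*n + 120))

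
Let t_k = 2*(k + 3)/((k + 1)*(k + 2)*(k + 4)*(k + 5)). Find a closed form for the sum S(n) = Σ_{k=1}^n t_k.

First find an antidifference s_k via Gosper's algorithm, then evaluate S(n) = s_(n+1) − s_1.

Step 1: r(k) = (k + 1)*(k + 4)**2/((k + 3)**2*(k + 6)).
Take A(k)=k + 1, B(k)=k + 6, C(k)=k**2 + 6*k + 9.
f must satisfy (k + 1)·f(k+1) − (k + 5)·f(k) = k**2 + 6*k + 9.
From deg A=1, deg B=1, deg C=2: d=4.
Solve for f: f(k) = k*(k + 2)*(k + 3)*(k + 5)/8 (degree 4 ≤ 4).
Certificate R = B(k−1)f/C = k*(k + 2)*(k + 5)**2/(8*(k + 3)) gives s_k = k*(k + 5)/(4*(k**2 + 5*k + 4)).
Verify: 2*(k + 3)/(k**4 + 12*k**3 + 49*k**2 + 78*k + 40) matches t_k.
Telescope: S(n) = s_(n+1) − s_(1) = (n**2 + 7*n + 6)/(4*(n**2 + 7*n + 10)) − (3/20) = n*(n + 7)/(10*(n**2 + 7*n + 10)).

S(n) = n*(n + 7)/(10*(n**2 + 7*n + 10))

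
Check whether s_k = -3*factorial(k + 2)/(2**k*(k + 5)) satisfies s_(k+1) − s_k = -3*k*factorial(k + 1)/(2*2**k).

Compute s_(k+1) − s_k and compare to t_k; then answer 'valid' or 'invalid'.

s_(k+1) = -3*factorial(k + 3)/(2*2**k*(k + 6))
s_(k+1) − s_k = -3*(k**2 + 6*k + 3)*factorial(k + 2)/(2*2**k*(k + 5)*(k + 6))
(s_(k+1) − s_k) − t_k = 9*(k**2 + 5*k - 2)*factorial(k + 1)/(2*2**k*(k + 5)*(k + 6))

Invalid: residual 9*(k**2 + 5*k - 2)*factorial(k + 1)/(2*2**k*(k + 5)*(k + 6)) ≠ 0.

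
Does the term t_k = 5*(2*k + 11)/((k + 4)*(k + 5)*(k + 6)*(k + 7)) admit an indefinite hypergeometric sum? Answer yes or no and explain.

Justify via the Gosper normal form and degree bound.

Compute t_(k+1)/t_k: get (k + 4)*(2*k + 13)/((k + 8)*(2*k + 11)).
So A=k + 4 and B=k + 8, with C=k + 11/2.
Set up (k + 4)·f(k+1) − (k + 7)·f(k) − (k + 11/2) = 0.
Degrees (1,1,1) ⇒ d ≤ 3.
Match coefficients ⇒ f(k) = k*(k + 5)*(k + 10)/48.
R(k) = B(k−1)·f(k)/C(k) = k*(k + 5)*(k + 7)*(k + 10)/(24*(2*k + 11)); s_k = R·t_k = 5*k*(k + 10)/(24*(k**2 + 10*k + 24)).
s_(k+1) − s_k = 5*(2*k + 11)/(k**4 + 22*k**3 + 179*k**2 + 638*k + 840) = t_k.

Yes. s_k = 5*k*(k + 10)/(24*(k**2 + 10*k + 24)).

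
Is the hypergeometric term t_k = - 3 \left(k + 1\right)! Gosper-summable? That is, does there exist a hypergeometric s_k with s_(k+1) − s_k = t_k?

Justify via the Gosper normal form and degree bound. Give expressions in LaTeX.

t_(k+1)/t_k = k + 2.
A = k + 2, B = 1, C = 1.
Key eq: (k + 2)·f(k+1) = (1)·f(k) + (1).
deg f ≤ -1 (via 1,0,0).
deg f ≤ -1 is impossible — no certificate.

No; the degree bound rules out any f.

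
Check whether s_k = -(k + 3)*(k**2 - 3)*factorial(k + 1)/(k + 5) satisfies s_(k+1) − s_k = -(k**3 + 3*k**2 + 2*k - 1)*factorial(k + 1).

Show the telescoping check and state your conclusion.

s_(k+1) = -(k + 4)*(k**2 + 2*k - 2)*factorial(k + 2)/(k + 6)
s_(k+1) − s_k = -(k**5 + 12*k**4 + 49*k**3 + 79*k**2 + 31*k - 26)*factorial(k + 1)/((k + 5)*(k + 6))
(s_(k+1) − s_k) − t_k = 2*(k**4 + 8*k**3 + 16*k**2 + 9*k - 2)*factorial(k + 1)/((k + 5)*(k + 6))

Invalid: residual 2*(k**4 + 8*k**3 + 16*k**2 + 9*k - 2)*factorial(k + 1)/((k + 5)*(k + 6)) ≠ 0.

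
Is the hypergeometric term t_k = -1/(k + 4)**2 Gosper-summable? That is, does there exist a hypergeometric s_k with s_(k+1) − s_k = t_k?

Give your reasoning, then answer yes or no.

Compute t_(k+1)/t_k: get (k + 4)**2/(k + 5)**2.
Factor: A=k**2 + 8*k + 16; B=k**2 + 10*k + 25; C=1.
Need (k**2 + 8*k + 16)·f(k+1) − (k**2 + 8*k + 16)·f(k) = 1.
Degrees (2,2,0) ⇒ d ≤ 0.
Write f(k) = c0. Then LHS − RHS = -1, requiring -1 = 0: contradictory. No certificate.

No — the linear system for f has no solution.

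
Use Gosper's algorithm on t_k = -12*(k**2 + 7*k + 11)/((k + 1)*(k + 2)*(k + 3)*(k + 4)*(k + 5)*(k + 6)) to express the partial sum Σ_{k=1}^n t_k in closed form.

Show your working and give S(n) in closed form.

The ratio is (k + 1)*(7*k + (k + 1)**2 + 18)/((k + 7)*(k**2 + 7*k + 11)).
Normal form (A,B,C) = (k + 1, k + 7, k**2 + 7*k + 11).
f must satisfy (k + 1)·f(k+1) − (k + 6)·f(k) = k**2 + 7*k + 11.
From deg A=1, deg B=1, deg C=2: d=5.
Match coefficients ⇒ f(k) = k*(k + 2)*(k + 4)*(k**2 + 9*k + 23)/45.
So s_k = (B(k−1)f/C)·t_k = (k*(k + 2)*(k + 4)*(k + 6)*(k**2 + 9*k + 23)/(45*(k**2 + 7*k + 11)))·t_k = 4*k*(-k**2 - 9*k - 23)/(15*(k**3 + 9*k**2 + 23*k + 15)).
Verify: 12*(-k**2 - 7*k - 11)/(k**6 + 21*k**5 + 175*k**4 + 735*k**3 + 1624*k**2 + 1764*k + 720) matches t_k.
Telescope: S(n) = s_(n+1) − s_(1) = 4*(-n**3 - 12*n**2 - 44*n - 33)/(15*(n**3 + 12*n**2 + 44*n + 48)) − (-11/60) = n*(-n**2 - 12*n - 44)/(12*(n**3 + 12*n**2 + 44*n + 48)).

S(n) = n*(-n**2 - 12*n - 44)/(12*(n**3 + 12*n**2 + 44*n + 48))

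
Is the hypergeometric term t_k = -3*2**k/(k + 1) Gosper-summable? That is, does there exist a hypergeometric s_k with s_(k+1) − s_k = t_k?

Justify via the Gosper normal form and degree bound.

Compute t_(k+1)/t_k: get 2*(k + 1)/(k + 2).
Factor: A=2*k + 2; B=k + 2; C=1.
Solve (2*k + 2)·f(k+1) − (k + 1)·f(k) = 1.
d = -1 from the (1,1,0) case.
d = -1 < 0 ⇒ no nonzero polynomial f; not summable.

No. Not Gosper-summable.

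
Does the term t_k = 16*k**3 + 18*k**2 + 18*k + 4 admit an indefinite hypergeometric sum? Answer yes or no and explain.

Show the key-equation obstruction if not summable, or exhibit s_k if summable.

r(k) = (8*k**3 + 33*k**2 + 51*k + 28)/(8*k**3 + 9*k**2 + 9*k + 2) after simplifying.
A = 1, B = 1, C = k**3 + 9*k**2/8 + 9*k/8 + 1/4.
f must satisfy (1)·f(k+1) − (1)·f(k) = k**3 + 9*k**2/8 + 9*k/8 + 1/4.
deg f ≤ 4 (via 0,0,3).
Coefficient equations give f(k) = k*(2*k - 1)*(k**2 + 1)/8.
Certificate R = B(k−1)f/C = k*(2*k - 1)*(k**2 + 1)/(8*k**3 + 9*k**2 + 9*k + 2) gives s_k = 2*k*(2*k**3 - k**2 + 2*k - 1).
Δs = 16*k**3 + 18*k**2 + 18*k + 4, as required.

Yes. s_k = 2*k*(2*k**3 - k**2 + 2*k - 1).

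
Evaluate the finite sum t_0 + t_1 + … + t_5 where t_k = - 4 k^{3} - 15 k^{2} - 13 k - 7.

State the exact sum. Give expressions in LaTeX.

Step 1: r(k) = (4*k**3 + 27*k**2 + 55*k + 39)/(4*k**3 + 15*k**2 + 13*k + 7).
Normal form (A,B,C) = (1, 1, k**3 + 15*k**2/4 + 13*k/4 + 7/4).
Need (1)·f(k+1) − (1)·f(k) = k**3 + 15*k**2/4 + 13*k/4 + 7/4.
Bound: deg f ≤ 4.
A polynomial solution: f(k) = k*(k**3 + 3*k**2 + 3)/4.
Certificate R = B(k−1)f/C = k*(k**3 + 3*k**2 + 3)/(4*k**3 + 15*k**2 + 13*k + 7) gives s_k = k*(-k**3 - 3*k**2 - 3).
Δs = -4*k**3 - 15*k**2 - 13*k - 7, as required.
Σ_(k=0)^(5) t_k = s_(6) − s_(0) = -1962 − (0) = -1962.

Σ = -1962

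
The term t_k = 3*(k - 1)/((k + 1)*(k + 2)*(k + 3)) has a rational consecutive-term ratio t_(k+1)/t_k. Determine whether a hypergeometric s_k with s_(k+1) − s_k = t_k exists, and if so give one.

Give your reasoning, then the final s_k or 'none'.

s_k = -3*k/((k + 1)*(k + 2))

Compute t_(k+1)/t_k: get k*(k + 1)/((k - 1)*(k + 4)).
Gosper form: A/B · C(k+1)/C(k) with A=k + 1, B=k + 4, C=k - 1.
Need (k + 1)·f(k+1) − (k + 3)·f(k) = k - 1.
Bound: deg f ≤ 2.
Solve for f: f(k) = -k (degree 1 ≤ 2).
R(k) = B(k−1)·f(k)/C(k) = -k*(k + 3)/(k - 1); s_k = R·t_k = -3*k/((k + 1)*(k + 2)).
Δs = 3*(k - 1)/(k**3 + 6*k**2 + 11*k + 6), as required.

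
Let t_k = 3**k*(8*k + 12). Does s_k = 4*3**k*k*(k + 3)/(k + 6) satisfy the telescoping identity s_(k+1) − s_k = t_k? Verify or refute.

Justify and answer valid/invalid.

s_(k+1) = 12*3**k*(k + 1)*(k + 4)/(k + 7)
s_(k+1) − s_k = 3**k*(8*k**3 + 92*k**2 + 324*k + 288)/(k**2 + 13*k + 42)
(s_(k+1) − s_k) − t_k = 24*3**k*(-k**2 - 7*k - 9)/(k**2 + 13*k + 42)

Invalid: residual 24*3**k*(-k**2 - 7*k - 9)/(k**2 + 13*k + 42) ≠ 0.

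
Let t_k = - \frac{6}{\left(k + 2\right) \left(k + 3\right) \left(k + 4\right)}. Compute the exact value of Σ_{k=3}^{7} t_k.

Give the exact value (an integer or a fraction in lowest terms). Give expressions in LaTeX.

The ratio is (k + 2)/(k + 5).
Take A(k)=k + 2, B(k)=k + 5, C(k)=1.
Solve (k + 2)·f(k+1) − (k + 4)·f(k) = 1.
deg f ≤ 2 (via 1,1,0).
Solve for f: f(k) = k*(k + 5)/12 (degree 2 ≤ 2).
Certificate R = B(k−1)f/C = k*(k + 4)*(k + 5)/12 gives s_k = k*(-k - 5)/(2*(k + 2)*(k + 3)).
Δs = -6/(k**3 + 9*k**2 + 26*k + 24), as required.
Telescoping: Σ = s_(8) − s_(3) = -26/55 − (-2/5) = -4/55.

Σ = -4/55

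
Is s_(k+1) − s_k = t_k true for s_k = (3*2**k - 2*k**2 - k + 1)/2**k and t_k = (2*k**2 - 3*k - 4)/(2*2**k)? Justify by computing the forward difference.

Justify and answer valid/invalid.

s_(k+1) = 3 - k/(2*2**k) - (k + 1)**2/2**k
s_(k+1) − s_k = (2*k**2 - 3*k - 4)/(2*2**k)
(s_(k+1) − s_k) − t_k = 0

Valid: the claim telescopes to t_k.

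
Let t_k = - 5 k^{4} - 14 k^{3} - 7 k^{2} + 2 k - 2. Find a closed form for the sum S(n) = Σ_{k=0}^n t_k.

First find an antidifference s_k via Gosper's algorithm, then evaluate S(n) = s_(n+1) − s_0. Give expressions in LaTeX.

S(n) = - n^{5} - 6 n^{4} - 11 n^{3} - 6 n^{2} - 2 n - 2

Step 1: r(k) = (5*k**4 + 34*k**3 + 79*k**2 + 74*k + 26)/(5*k**4 + 14*k**3 + 7*k**2 - 2*k + 2).
Factor: A=1; B=1; C=k**4 + 14*k**3/5 + 7*k**2/5 - 2*k/5 + 2/5.
Solve (1)·f(k+1) − (1)·f(k) = k**4 + 14*k**3/5 + 7*k**2/5 - 2*k/5 + 2/5.
deg f ≤ 5 (via 0,0,4).
Match coefficients ⇒ f(k) = k*(k**4 + k**3 - 3*k**2 - k + 4)/5.
Then R = B(k−1)f/C = k*(k**4 + k**3 - 3*k**2 - k + 4)/(5*k**4 + 14*k**3 + 7*k**2 - 2*k + 2), so s_k = R(k)·t_k = k*(-k**4 - k**3 + 3*k**2 + k - 4).
Δs = -5*k**4 - 14*k**3 - 7*k**2 + 2*k - 2, as required.
Telescope: S(n) = s_(n+1) − s_(0) = -n**5 - 6*n**4 - 11*n**3 - 6*n**2 - 2*n - 2 − (0) = -n**5 - 6*n**4 - 11*n**3 - 6*n**2 - 2*n - 2.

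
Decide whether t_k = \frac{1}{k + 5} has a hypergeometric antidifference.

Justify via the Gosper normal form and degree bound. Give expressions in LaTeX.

No — key equation has no polynomial f.

t_(k+1)/t_k = (k + 5)/(k + 6).
Take A(k)=k + 5, B(k)=k + 6, C(k)=1.
Key eq: (k + 5)·f(k+1) = (k + 5)·f(k) + (1).
Bound: deg f ≤ 0.
f = c0 ⇒ A·f(k+1) − B(k−1)·f(k) − C = -1. The system {-1 = 0} is inconsistent; no antidifference.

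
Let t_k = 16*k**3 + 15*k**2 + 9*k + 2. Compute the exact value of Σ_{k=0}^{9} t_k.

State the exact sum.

Step 1: r(k) = (16*k**3 + 63*k**2 + 87*k + 42)/(16*k**3 + 15*k**2 + 9*k + 2).
Gosper form: A/B · C(k+1)/C(k) with A=1, B=1, C=k**3 + 15*k**2/16 + 9*k/16 + 1/8.
Need (1)·f(k+1) − (1)·f(k) = k**3 + 15*k**2/16 + 9*k/16 + 1/8.
From deg A=0, deg B=0, deg C=3: d=4.
Solve for f: f(k) = k**2*(4*k**2 - 3*k + 1)/16 (degree 4 ≤ 4).
So s_k = (B(k−1)f/C)·t_k = (k**2*(4*k**2 - 3*k + 1)/(16*k**3 + 15*k**2 + 9*k + 2))·t_k = k**2*(4*k**2 - 3*k + 1).
Verify: 16*k**3 + 15*k**2 + 9*k + 2 matches t_k.
Evaluate s at k=10 and k=0: 37100 and 0; difference 37100.

Σ = 37100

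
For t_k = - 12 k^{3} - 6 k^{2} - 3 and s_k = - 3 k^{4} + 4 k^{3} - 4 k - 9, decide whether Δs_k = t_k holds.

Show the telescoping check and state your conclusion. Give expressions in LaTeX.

valid; difference matches t_k

s_(k+1) = -4*k - 3*(k + 1)**4 + 4*(k + 1)**3 - 13
s_(k+1) − s_k = -12*k**3 - 6*k**2 - 3
(s_(k+1) − s_k) − t_k = 0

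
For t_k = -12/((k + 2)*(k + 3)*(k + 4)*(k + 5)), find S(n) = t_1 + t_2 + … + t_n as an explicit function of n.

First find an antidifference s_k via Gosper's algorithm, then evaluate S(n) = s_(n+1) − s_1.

S(n) = n*(-n**2 - 12*n - 47)/(15*(n**3 + 12*n**2 + 47*n + 60))

Ratio r(k) = (k + 2)/(k + 6).
Factor: A=k + 2; B=k + 6; C=1.
Key eq: (k + 2)·f(k+1) = (k + 5)·f(k) + (1).
d = 3 from the (1,1,0) case.
A polynomial solution: f(k) = k*(k**2 + 9*k + 26)/72.
Then R = B(k−1)f/C = k*(k + 5)*(k**2 + 9*k + 26)/72, so s_k = R(k)·t_k = k*(-k**2 - 9*k - 26)/(6*(k + 2)*(k + 3)*(k + 4)).
Verify: -12/(k**4 + 14*k**3 + 71*k**2 + 154*k + 120) matches t_k.
Σ_(k=1)^n t_k = s_(n+1) − s_(1) = ((-n**3 - 12*n**2 - 47*n - 36)/(6*(n**3 + 12*n**2 + 47*n + 60))) − (-1/10), i.e. n*(-n**2 - 12*n - 47)/(15*(n**3 + 12*n**2 + 47*n + 60)).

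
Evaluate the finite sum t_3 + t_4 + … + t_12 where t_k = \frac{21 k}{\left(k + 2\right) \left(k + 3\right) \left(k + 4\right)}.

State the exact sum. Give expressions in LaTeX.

The ratio is (k + 1)*(k + 2)/(k*(k + 5)).
So A=k + 2 and B=k + 5, with C=k.
Key eq: (k + 2)·f(k+1) = (k + 4)·f(k) + (k).
From deg A=1, deg B=1, deg C=1: d=2.
A polynomial solution: f(k) = k*(k - 1)/6.
R(k) = B(k−1)·f(k)/C(k) = (k - 1)*(k + 4)/6; s_k = R·t_k = 7*k*(k - 1)/(2*(k + 2)*(k + 3)).
Verify: 21*k/(k**3 + 9*k**2 + 26*k + 24) matches t_k.
Evaluate s at k=13 and k=3: 91/40 and 7/10; difference 63/40.

Σ = 63/40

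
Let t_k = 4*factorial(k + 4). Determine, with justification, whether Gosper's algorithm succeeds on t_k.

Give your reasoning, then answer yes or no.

t_(k+1)/t_k = k + 5.
So A=k + 5 and B=1, with C=1.
Set up (k + 5)·f(k+1) − (1)·f(k) − (1) = 0.
Degrees (1,0,0) ⇒ d ≤ -1.
d = -1 < 0 ⇒ no nonzero polynomial f; not summable.

No. Not Gosper-summable.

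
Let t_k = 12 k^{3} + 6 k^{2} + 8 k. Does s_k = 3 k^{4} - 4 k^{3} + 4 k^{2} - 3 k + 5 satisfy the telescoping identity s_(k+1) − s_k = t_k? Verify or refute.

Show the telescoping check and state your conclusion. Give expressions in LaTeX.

valid (s_(k+1) − s_k reduces to t_k)

s_(k+1) = 3*k**4 + 8*k**3 + 10*k**2 + 5*k + 5
s_(k+1) − s_k = 2*k*(6*k**2 + 3*k + 4)
(s_(k+1) − s_k) − t_k = 0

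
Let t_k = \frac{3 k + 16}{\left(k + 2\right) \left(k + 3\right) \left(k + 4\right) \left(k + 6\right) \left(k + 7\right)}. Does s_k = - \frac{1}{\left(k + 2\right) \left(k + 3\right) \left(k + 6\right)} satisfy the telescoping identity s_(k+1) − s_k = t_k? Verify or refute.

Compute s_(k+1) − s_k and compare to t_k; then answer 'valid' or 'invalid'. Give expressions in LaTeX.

valid (s_(k+1) − s_k reduces to t_k)

s_(k+1) = -1/((k + 3)*(k + 4)*(k + 7))
s_(k+1) − s_k = (3*k + 16)/(k**5 + 22*k**4 + 185*k**3 + 740*k**2 + 1404*k + 1008)
(s_(k+1) − s_k) − t_k = 0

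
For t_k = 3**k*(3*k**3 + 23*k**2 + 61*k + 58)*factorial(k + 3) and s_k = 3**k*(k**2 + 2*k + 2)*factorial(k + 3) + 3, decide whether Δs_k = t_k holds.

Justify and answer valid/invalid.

s_(k+1) = 3**(k + 1)*(2*k + (k + 1)**2 + 4)*factorial(k + 4) + 3
s_(k+1) − s_k = 3**k*(3*k**3 + 23*k**2 + 61*k + 58)*factorial(k + 3)
(s_(k+1) − s_k) − t_k = 0

valid; difference matches t_k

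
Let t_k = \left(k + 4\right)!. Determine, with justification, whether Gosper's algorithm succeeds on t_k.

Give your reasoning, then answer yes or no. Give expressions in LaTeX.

No — negative degree bound, so no certificate f.

Compute t_(k+1)/t_k: get k + 5.
So A=k + 5 and B=1, with C=1.
Set up (k + 5)·f(k+1) − (1)·f(k) − (1) = 0.
d = -1 from the (1,0,0) case.
deg f ≤ -1 is impossible — no certificate.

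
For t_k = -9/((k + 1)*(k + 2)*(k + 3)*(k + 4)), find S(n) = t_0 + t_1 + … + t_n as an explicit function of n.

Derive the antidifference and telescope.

Compute t_(k+1)/t_k: get (k + 1)/(k + 5).
Normal form (A,B,C) = (k + 1, k + 5, 1).
Need (k + 1)·f(k+1) − (k + 4)·f(k) = 1.
deg f ≤ 3 (via 1,1,0).
Solving with deg f ≤ 3: f(k) = k*(k**2 + 6*k + 11)/18.
Certificate R = B(k−1)f/C = k*(k + 4)*(k**2 + 6*k + 11)/18 gives s_k = k*(-k**2 - 6*k - 11)/(2*(k + 1)*(k + 2)*(k + 3)).
Verify: -9/(k**4 + 10*k**3 + 35*k**2 + 50*k + 24) matches t_k.
Evaluate: s_(n+1) = (-n**3 - 9*n**2 - 26*n - 18)/(2*(n**3 + 9*n**2 + 26*n + 24)); subtract s_(0) = 0 ⇒ S(n) = (-n**3 - 9*n**2 - 26*n - 18)/(2*(n**3 + 9*n**2 + 26*n + 24)).

S(n) = (-n**3 - 9*n**2 - 26*n - 18)/(2*(n**3 + 9*n**2 + 26*n + 24))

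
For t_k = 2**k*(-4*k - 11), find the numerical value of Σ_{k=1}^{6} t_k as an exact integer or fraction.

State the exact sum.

Σ = -3954

t_(k+1)/t_k = 2*(4*k + 15)/(4*k + 11).
Take A(k)=2, B(k)=1, C(k)=k + 11/4.
Set up (2)·f(k+1) − (1)·f(k) − (k + 11/4) = 0.
deg f ≤ 1 (via 0,0,1).
Coefficient equations give f(k) = (4*k + 3)/4.
So s_k = (B(k−1)f/C)·t_k = ((4*k + 3)/(4*k + 11))·t_k = 2**k*(-4*k - 3).
s_(k+1) − s_k = 2**k*(-4*k - 11) = t_k.
Telescoping: Σ = s_(7) − s_(1) = -3968 − (-14) = -3954.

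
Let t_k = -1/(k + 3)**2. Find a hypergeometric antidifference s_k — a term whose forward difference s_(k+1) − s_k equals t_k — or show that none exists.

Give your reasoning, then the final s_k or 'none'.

Compute t_(k+1)/t_k: get (k + 3)**2/(k + 4)**2.
Gosper form: A/B · C(k+1)/C(k) with A=k**2 + 6*k + 9, B=k**2 + 8*k + 16, C=1.
Set up (k**2 + 6*k + 9)·f(k+1) − (k**2 + 6*k + 9)·f(k) − (1) = 0.
d = 0 from the (2,2,0) case.
Generic f = c0 gives residual -1; -1 = 0 cannot hold, so t_k is not Gosper-summable.

none — t_k is not Gosper-summable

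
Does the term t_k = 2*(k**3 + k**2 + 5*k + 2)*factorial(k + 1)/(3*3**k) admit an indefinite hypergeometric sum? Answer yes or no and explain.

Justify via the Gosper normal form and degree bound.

Yes. s_k = 2*k**2*factorial(k + 1)/3**k.

Ratio r(k) = (k + 2)*(5*k + (k + 1)**3 + (k + 1)**2 + 7)/(3*(k**3 + k**2 + 5*k + 2)).
Gosper form: A/B · C(k+1)/C(k) with A=k/3 + 2/3, B=1, C=k**3 + k**2 + 5*k + 2.
Set up (k/3 + 2/3)·f(k+1) − (1)·f(k) − (k**3 + k**2 + 5*k + 2) = 0.
d = 2 from the (1,0,3) case.
A polynomial solution: f(k) = 3*k**2.
Get s_k = R·t_k = 2*k**2*factorial(k + 1)/3**k with R(k) = B(k−1)f(k)/C(k) = 3*k**2/(k**3 + k**2 + 5*k + 2).
Δs = 2*(k**3 + k**2 + 5*k + 2)*factorial(k + 1)/(3*3**k), as required.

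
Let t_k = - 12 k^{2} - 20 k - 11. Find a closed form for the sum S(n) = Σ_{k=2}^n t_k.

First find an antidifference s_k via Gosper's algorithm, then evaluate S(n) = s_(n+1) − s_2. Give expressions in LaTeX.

Step 1: r(k) = (12*k**2 + 44*k + 43)/(12*k**2 + 20*k + 11).
Normal form (A,B,C) = (1, 1, k**2 + 5*k/3 + 11/12).
f must satisfy (1)·f(k+1) − (1)·f(k) = k**2 + 5*k/3 + 11/12.
From deg A=0, deg B=0, deg C=2: d=3.
Coefficient equations give f(k) = k*(4*k**2 + 4*k + 3)/12.
So s_k = (B(k−1)f/C)·t_k = (k*(4*k**2 + 4*k + 3)/(12*k**2 + 20*k + 11))·t_k = k*(-4*k**2 - 4*k - 3).
Check: Δs_k = -12*k**2 - 20*k - 11. ✓
s_(n+1) = -4*n**3 - 16*n**2 - 23*n - 11 and s_(2) = -54, so S(n) = -4*n**3 - 16*n**2 - 23*n + 43.

S(n) = - 4 n^{3} - 16 n^{2} - 23 n + 43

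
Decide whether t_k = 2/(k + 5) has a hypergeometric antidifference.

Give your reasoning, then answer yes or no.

t_(k+1)/t_k = (k + 5)/(k + 6).
Factor: A=k + 5; B=k + 6; C=1.
Key eq: (k + 5)·f(k+1) = (k + 5)·f(k) + (1).
d = 0 from the (1,1,0) case.
Put f(k) = c0: A·f(k+1) − B(k−1)·f(k) − C = -1; need -1 = 0 — inconsistent ⇒ no f, not summable.

No — t_k has no hypergeometric antidifference.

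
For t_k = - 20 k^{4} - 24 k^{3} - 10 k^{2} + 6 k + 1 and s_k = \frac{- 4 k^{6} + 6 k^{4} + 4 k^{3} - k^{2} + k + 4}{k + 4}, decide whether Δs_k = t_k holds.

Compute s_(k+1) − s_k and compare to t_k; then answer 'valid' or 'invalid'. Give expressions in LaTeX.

s_(k+1) = (k - 4*(k + 1)**6 + 6*(k + 1)**4 + 4*(k + 1)**3 - (k + 1)**2 + 5)/(k + 5)
s_(k+1) − s_k = (-20*k**6 - 156*k**5 - 302*k**4 - 240*k**3 - 37*k**2 + 45*k + 20)/(k**2 + 9*k + 20)
(s_(k+1) − s_k) − t_k = 12*k*(4*k**4 + 27*k**3 + 27*k**2 + 9*k - 7)/(k**2 + 9*k + 20)

Invalid: residual \frac{12 k \left(4 k^{4} + 27 k^{3} + 27 k^{2} + 9 k - 7\right)}{k^{2} + 9 k + 20} ≠ 0.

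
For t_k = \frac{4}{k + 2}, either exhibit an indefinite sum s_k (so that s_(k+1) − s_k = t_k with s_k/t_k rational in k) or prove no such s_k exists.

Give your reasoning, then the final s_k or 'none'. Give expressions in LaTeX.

t_(k+1)/t_k = (k + 2)/(k + 3).
So A=k + 2 and B=k + 3, with C=1.
Need (k + 2)·f(k+1) − (k + 2)·f(k) = 1.
Degrees (1,1,0) ⇒ d ≤ 0.
f = c0 ⇒ A·f(k+1) − B(k−1)·f(k) − C = -1. The system {-1 = 0} is inconsistent; no antidifference.

none (Gosper's algorithm certifies no s_k)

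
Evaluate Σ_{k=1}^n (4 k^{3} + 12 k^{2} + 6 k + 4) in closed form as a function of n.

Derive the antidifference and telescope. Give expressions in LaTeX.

S(n) = n \left(n^{3} + 6 n^{2} + 10 n + 9\right)

Compute t_(k+1)/t_k: get (2*k**3 + 12*k**2 + 21*k + 13)/(2*k**3 + 6*k**2 + 3*k + 2).
Gosper form: A/B · C(k+1)/C(k) with A=1, B=1, C=k**3 + 3*k**2 + 3*k/2 + 1.
Solve (1)·f(k+1) − (1)·f(k) = k**3 + 3*k**2 + 3*k/2 + 1.
deg f ≤ 4 (via 0,0,3).
Solve for f: f(k) = k*(k + 3)*(k**2 - k + 1)/4 (degree 4 ≤ 4).
R(k) = B(k−1)·f(k)/C(k) = k*(k + 3)*(k**2 - k + 1)/(2*(2*k**3 + 6*k**2 + 3*k + 2)); s_k = R·t_k = k*(k**3 + 2*k**2 - 2*k + 3).
Check: Δs_k = 4*k**3 + 12*k**2 + 6*k + 4. ✓
Evaluate: s_(n+1) = n**4 + 6*n**3 + 10*n**2 + 9*n + 4; subtract s_(1) = 4 ⇒ S(n) = n*(n**3 + 6*n**2 + 10*n + 9).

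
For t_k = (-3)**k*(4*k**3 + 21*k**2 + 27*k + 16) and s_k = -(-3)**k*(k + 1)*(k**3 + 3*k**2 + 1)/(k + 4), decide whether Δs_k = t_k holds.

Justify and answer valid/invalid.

Invalid: residual (-3)**(k + 1)*(4*k**4 + 38*k**3 + 114*k**2 + 124*k + 65)/(k**2 + 9*k + 20) ≠ 0.

s_(k+1) = 3*(-3)**k*(k + 2)*((k + 1)**3 + 3*(k + 1)**2 + 1)/(k + 5)
s_(k+1) − s_k = (-3)**k*(4*k**5 + 45*k**4 + 182*k**3 + 337*k**2 + 312*k + 125)/(k**2 + 9*k + 20)
(s_(k+1) − s_k) − t_k = (-3)**(k + 1)*(4*k**4 + 38*k**3 + 114*k**2 + 124*k + 65)/(k**2 + 9*k + 20)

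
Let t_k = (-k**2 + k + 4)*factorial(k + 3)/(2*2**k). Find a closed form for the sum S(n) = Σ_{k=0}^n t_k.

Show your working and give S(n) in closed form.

Compute t_(k+1)/t_k: get (k**3 + 5*k**2 - 16)/(2*(k**2 - k - 4)).
Take A(k)=k/2 + 2, B(k)=1, C(k)=k**2 - k - 4.
Solve (k/2 + 2)·f(k+1) − (1)·f(k) = k**2 - k - 4.
Bound: deg f ≤ 1.
Match coefficients ⇒ f(k) = 2*(k - 4).
Get s_k = R·t_k = -(k - 4)*factorial(k + 3)/2**k with R(k) = B(k−1)f(k)/C(k) = 2*(k - 4)/(k**2 - k - 4).
Verify: (-k**2 + k + 4)*factorial(k + 3)/(2*2**k) matches t_k.
Evaluate: s_(n+1) = -2**(-n - 1)*(n - 3)*factorial(n + 4); subtract s_(0) = 24 ⇒ S(n) = -24 - n*factorial(n + 4)/(2*2**n) + 3*factorial(n + 4)/(2*2**n).

S(n) = -24 - n*factorial(n + 4)/(2*2**n) + 3*factorial(n + 4)/(2*2**n)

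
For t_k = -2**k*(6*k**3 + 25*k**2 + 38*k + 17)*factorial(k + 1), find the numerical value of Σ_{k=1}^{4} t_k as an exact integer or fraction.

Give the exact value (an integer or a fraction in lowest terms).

Step 1: r(k) = 2*(6*k**4 + 55*k**3 + 192*k**2 + 298*k + 172)/(6*k**3 + 25*k**2 + 38*k + 17).
So A=2*k + 4 and B=1, with C=k**3 + 25*k**2/6 + 19*k/3 + 17/6.
Key eq: (2*k + 4)·f(k+1) = (1)·f(k) + (k**3 + 25*k**2/6 + 19*k/3 + 17/6).
deg f ≤ 2 (via 1,0,3).
Solve for f: f(k) = (k + 1)*(3*k - 1)/6 (degree 2 ≤ 2).
Then R = B(k−1)f/C = (k + 1)*(3*k - 1)/(6*k**3 + 25*k**2 + 38*k + 17), so s_k = R(k)·t_k = -2**k*(k + 1)*(3*k - 1)*factorial(k + 1).
s_(k+1) − s_k = -2**k*(6*k**3 + 25*k**2 + 38*k + 17)*factorial(k + 1) = t_k.
Telescoping: Σ = s_(5) − s_(1) = -1935360 − (-16) = -1935344.

Σ = -1935344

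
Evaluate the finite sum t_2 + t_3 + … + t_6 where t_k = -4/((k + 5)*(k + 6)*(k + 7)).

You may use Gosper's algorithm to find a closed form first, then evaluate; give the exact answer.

Ratio r(k) = (k + 5)/(k + 8).
Factor: A=k + 5; B=k + 8; C=1.
Set up (k + 5)·f(k+1) − (k + 7)·f(k) − (1) = 0.
d = 2 from the (1,1,0) case.
A polynomial solution: f(k) = k*(k + 11)/60.
R(k) = B(k−1)·f(k)/C(k) = k*(k + 7)*(k + 11)/60; s_k = R·t_k = k*(-k - 11)/(15*(k + 5)*(k + 6)).
Check: Δs_k = -4/(k**3 + 18*k**2 + 107*k + 210). ✓
Sum = s_(7) − s_(2); s_(7) = -7/130, s_(2) = -13/420 ⇒ -25/1092.

Σ = -25/1092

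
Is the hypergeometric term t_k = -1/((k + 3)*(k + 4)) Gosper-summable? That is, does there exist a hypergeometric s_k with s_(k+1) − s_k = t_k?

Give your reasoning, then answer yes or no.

Step 1: r(k) = (k + 3)/(k + 5).
So A=k + 3 and B=k + 5, with C=1.
Set up (k + 3)·f(k+1) − (k + 4)·f(k) − (1) = 0.
From deg A=1, deg B=1, deg C=0: d=1.
Coefficient equations give f(k) = k/3.
Certificate R = B(k−1)f/C = k*(k + 4)/3 gives s_k = -k/(3*k + 9).
Verify: -1/(k**2 + 7*k + 12) matches t_k.

Yes. s_k = -k/(3*k + 9).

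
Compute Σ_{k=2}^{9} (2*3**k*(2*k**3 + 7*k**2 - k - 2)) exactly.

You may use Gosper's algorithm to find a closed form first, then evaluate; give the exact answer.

Ratio r(k) = 3*(2*k**3 + 13*k**2 + 19*k + 6)/(2*k**3 + 7*k**2 - k - 2).
Factor: A=3; B=1; C=k**3 + 7*k**2/2 - k/2 - 1.
Key eq: (3)·f(k+1) = (1)·f(k) + (k**3 + 7*k**2/2 - k/2 - 1).
Degrees (0,0,3) ⇒ d ≤ 3.
Coefficient equations give f(k) = (k - 1)*(k**2 - 2)/2.
So s_k = (B(k−1)f/C)·t_k = ((k - 1)*(k**2 - 2)/((2*k + 1)*(k**2 + 3*k - 2)))·t_k = 2*3**k*(k**3 - k**2 - 2*k + 2).
Check: Δs_k = 2*3**k*(2*k**3 + 7*k**2 - k - 2). ✓
Sum = s_(10) − s_(2); s_(10) = 104162436, s_(2) = 36 ⇒ 104162400.

Σ = 104162400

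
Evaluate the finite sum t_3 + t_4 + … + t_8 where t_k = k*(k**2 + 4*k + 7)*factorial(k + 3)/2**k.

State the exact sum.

Σ = 147815640

r(k) = (k + 1)*(k + 4)*(4*k + (k + 1)**2 + 11)/(2*k*(k**2 + 4*k + 7)) after simplifying.
Factor: A=k/2 + 2; B=1; C=k**3 + 4*k**2 + 7*k.
f must satisfy (k/2 + 2)·f(k+1) − (1)·f(k) = k**3 + 4*k**2 + 7*k.
Bound: deg f ≤ 2.
A polynomial solution: f(k) = 2*(k**2 - 2).
So s_k = (B(k−1)f/C)·t_k = (2*(k**2 - 2)/(k*(k**2 + 4*k + 7)))·t_k = 2**(1 - k)*(k**2 - 2)*factorial(k + 3).
s_(k+1) − s_k = k*(k**2 + 4*k + 7)*factorial(k + 3)/2**k = t_k.
Σ_(k=3)^(8) t_k = s_(9) − s_(3) = 147816900 − (1260) = 147815640.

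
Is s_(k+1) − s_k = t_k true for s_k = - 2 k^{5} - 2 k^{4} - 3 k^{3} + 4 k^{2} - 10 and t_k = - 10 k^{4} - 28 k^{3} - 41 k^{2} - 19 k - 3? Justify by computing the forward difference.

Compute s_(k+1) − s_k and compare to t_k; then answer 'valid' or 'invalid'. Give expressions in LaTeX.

s_(k+1) = -2*k**5 - 12*k**4 - 31*k**3 - 37*k**2 - 19*k - 13
s_(k+1) − s_k = -10*k**4 - 28*k**3 - 41*k**2 - 19*k - 3
(s_(k+1) − s_k) − t_k = 0

Valid — Δs_k = t_k.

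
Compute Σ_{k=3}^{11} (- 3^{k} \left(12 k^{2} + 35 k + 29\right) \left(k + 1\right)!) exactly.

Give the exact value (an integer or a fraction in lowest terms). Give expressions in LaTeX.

Compute t_(k+1)/t_k: get 3*(12*k**3 + 83*k**2 + 194*k + 152)/(12*k**2 + 35*k + 29).
So A=3*k + 6 and B=1, with C=k**2 + 35*k/12 + 29/12.
f must satisfy (3*k + 6)·f(k+1) − (1)·f(k) = k**2 + 35*k/12 + 29/12.
Degrees (1,0,2) ⇒ d ≤ 1.
Solving with deg f ≤ 1: f(k) = (4*k + 1)/12.
Certificate R = B(k−1)f/C = (4*k + 1)/(12*k**2 + 35*k + 29) gives s_k = -3**k*(4*k + 1)*factorial(k + 1).
s_(k+1) − s_k = -3**k*(12*k**2 + 35*k + 29)*factorial(k + 1) = t_k.
Telescoping: Σ = s_(12) − s_(3) = -162155413887667200 − (-8424) = -162155413887658776.

Σ = -162155413887658776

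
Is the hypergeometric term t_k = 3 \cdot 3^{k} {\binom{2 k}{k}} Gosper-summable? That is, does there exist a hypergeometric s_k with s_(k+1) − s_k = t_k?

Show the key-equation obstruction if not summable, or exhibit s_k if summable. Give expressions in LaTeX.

No — negative degree bound, so no certificate f.

The ratio is 6*(2*k + 1)/(k + 1).
Normal form (A,B,C) = (12*k + 6, k + 1, 1).
Need (12*k + 6)·f(k+1) − (k)·f(k) = 1.
Bound: deg f ≤ -1.
d = -1 < 0 ⇒ no nonzero polynomial f; not summable.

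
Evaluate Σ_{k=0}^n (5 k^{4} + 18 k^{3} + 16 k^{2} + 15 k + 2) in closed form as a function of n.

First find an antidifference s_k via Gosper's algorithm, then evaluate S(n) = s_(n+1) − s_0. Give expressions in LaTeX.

S(n) = n^{5} + 7 n^{4} + 16 n^{3} + 20 n^{2} + 12 n + 2

Step 1: r(k) = (5*k**4 + 38*k**3 + 100*k**2 + 121*k + 56)/(5*k**4 + 18*k**3 + 16*k**2 + 15*k + 2).
Gosper form: A/B · C(k+1)/C(k) with A=1, B=1, C=k**4 + 18*k**3/5 + 16*k**2/5 + 3*k + 2/5.
Need (1)·f(k+1) − (1)·f(k) = k**4 + 18*k**3/5 + 16*k**2/5 + 3*k + 2/5.
d = 5 from the (0,0,4) case.
Match coefficients ⇒ f(k) = k*(k**4 + 2*k**3 - 2*k**2 + 4*k - 3)/5.
So s_k = (B(k−1)f/C)·t_k = (k*(k**4 + 2*k**3 - 2*k**2 + 4*k - 3)/(5*k**4 + 18*k**3 + 16*k**2 + 15*k + 2))·t_k = k*(k**4 + 2*k**3 - 2*k**2 + 4*k - 3).
Verify: 5*k**4 + 18*k**3 + 16*k**2 + 15*k + 2 matches t_k.
Telescope: S(n) = s_(n+1) − s_(0) = n**5 + 7*n**4 + 16*n**3 + 20*n**2 + 12*n + 2 − (0) = n**5 + 7*n**4 + 16*n**3 + 20*n**2 + 12*n + 2.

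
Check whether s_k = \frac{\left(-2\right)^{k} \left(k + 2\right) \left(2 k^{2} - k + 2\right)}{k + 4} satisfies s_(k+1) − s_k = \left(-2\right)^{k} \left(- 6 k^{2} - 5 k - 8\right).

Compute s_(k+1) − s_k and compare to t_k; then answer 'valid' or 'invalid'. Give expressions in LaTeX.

s_(k+1) = (-2)**(k + 1)*(k + 3)*(-k + 2*(k + 1)**2 + 1)/(k + 5)
s_(k+1) − s_k = (-2)**k*(-6*k**4 - 47*k**3 - 111*k**2 - 118*k - 92)/(k**2 + 9*k + 20)
(s_(k+1) − s_k) − t_k = 2*(-2)**k*(6*k**3 + 31*k**2 + 27*k + 34)/(k**2 + 9*k + 20)

Invalid: residual \frac{2 \left(-2\right)^{k} \left(6 k^{3} + 31 k^{2} + 27 k + 34\right)}{k^{2} + 9 k + 20} ≠ 0.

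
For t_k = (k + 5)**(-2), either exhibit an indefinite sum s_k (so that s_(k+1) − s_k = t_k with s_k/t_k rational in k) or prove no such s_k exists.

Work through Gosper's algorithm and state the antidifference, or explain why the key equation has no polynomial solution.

not Gosper-summable; s_k does not exist

Compute t_(k+1)/t_k: get (k + 5)**2/(k + 6)**2.
A = k**2 + 10*k + 25, B = k**2 + 12*k + 36, C = 1.
Solve (k**2 + 10*k + 25)·f(k+1) − (k**2 + 10*k + 25)·f(k) = 1.
Bound: deg f ≤ 0.
Put f(k) = c0: A·f(k+1) − B(k−1)·f(k) − C = -1; need -1 = 0 — inconsistent ⇒ no f, not summable.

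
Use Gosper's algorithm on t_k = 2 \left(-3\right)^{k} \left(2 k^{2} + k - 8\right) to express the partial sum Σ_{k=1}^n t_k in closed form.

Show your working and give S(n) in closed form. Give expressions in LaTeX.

r(k) = 3*(-2*k**2 - 5*k + 5)/(2*k**2 + k - 8) after simplifying.
A = -3, B = 1, C = k**2 + k/2 - 4.
Need (-3)·f(k+1) − (1)·f(k) = k**2 + k/2 - 4.
deg f ≤ 2 (via 0,0,2).
Solving with deg f ≤ 2: f(k) = -(k**2 - k - 4)/4.
Then R = B(k−1)f/C = -(k**2 - k - 4)/(2*(2*k**2 + k - 8)), so s_k = R(k)·t_k = (-3)**k*(-k**2 + k + 4).
Verify: 2*(-3)**k*(2*k**2 + k - 8) matches t_k.
s_(n+1) = (-3)**(n + 1)*(-n**2 - n + 4) and s_(1) = -12, so S(n) = 3*(-3)**n*n**2 + 3*(-3)**n*n - 12*(-3)**n + 12.

S(n) = 3 \left(-3\right)^{n} n^{2} + 3 \left(-3\right)^{n} n - 12 \left(-3\right)^{n} + 12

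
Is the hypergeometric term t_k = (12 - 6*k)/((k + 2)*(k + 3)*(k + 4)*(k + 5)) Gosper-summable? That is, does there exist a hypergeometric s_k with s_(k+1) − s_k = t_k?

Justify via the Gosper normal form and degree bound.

Yes. s_k = k*(k**2 + 9*k + 62)/(12*(k + 2)*(k + 3)*(k + 4)).

t_(k+1)/t_k = (k - 1)*(k + 2)/((k - 2)*(k + 6)).
A = k + 2, B = k + 6, C = k - 2.
Solve (k + 2)·f(k+1) − (k + 5)·f(k) = k - 2.
d = 3 from the (1,1,1) case.
Solve for f: f(k) = -k*(k**2 + 9*k + 62)/72 (degree 3 ≤ 3).
R(k) = B(k−1)·f(k)/C(k) = -k*(k + 5)*(k**2 + 9*k + 62)/(72*(k - 2)); s_k = R·t_k = k*(k**2 + 9*k + 62)/(12*(k + 2)*(k + 3)*(k + 4)).
Δs = 6*(2 - k)/(k**4 + 14*k**3 + 71*k**2 + 154*k + 120), as required.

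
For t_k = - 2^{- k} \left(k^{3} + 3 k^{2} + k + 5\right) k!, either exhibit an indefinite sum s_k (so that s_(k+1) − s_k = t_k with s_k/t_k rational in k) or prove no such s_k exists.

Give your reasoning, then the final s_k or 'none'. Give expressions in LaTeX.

Step 1: r(k) = (k + 1)*(k + (k + 1)**3 + 3*(k + 1)**2 + 6)/(2*(k**3 + 3*k**2 + k + 5)).
Gosper form: A/B · C(k+1)/C(k) with A=k/2 + 1/2, B=1, C=k**3 + 3*k**2 + k + 5.
Need (k/2 + 1/2)·f(k+1) − (1)·f(k) = k**3 + 3*k**2 + k + 5.
Degrees (1,0,3) ⇒ d ≤ 2.
Solving with deg f ≤ 2: f(k) = 2*(k**2 + 2*k - 2).
R(k) = B(k−1)·f(k)/C(k) = 2*(k**2 + 2*k - 2)/(k**3 + 3*k**2 + k + 5); s_k = R·t_k = -2**(1 - k)*(k**2 + 2*k - 2)*factorial(k).
Verify: -(k**3 + 3*k**2 + k + 5)*factorial(k)/2**k matches t_k.

s_k = - 2^{1 - k} \left(k^{2} + 2 k - 2\right) k!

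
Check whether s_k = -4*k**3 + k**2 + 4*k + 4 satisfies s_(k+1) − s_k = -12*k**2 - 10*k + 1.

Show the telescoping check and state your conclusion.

Valid — Δs_k = t_k.

s_(k+1) = -4*k**3 - 11*k**2 - 6*k + 5
s_(k+1) − s_k = -12*k**2 - 10*k + 1
(s_(k+1) − s_k) − t_k = 0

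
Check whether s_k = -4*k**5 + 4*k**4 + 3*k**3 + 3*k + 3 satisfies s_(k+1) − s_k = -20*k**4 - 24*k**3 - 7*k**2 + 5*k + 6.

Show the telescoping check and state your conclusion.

s_(k+1) = 3*k - 4*(k + 1)**5 + 4*(k + 1)**4 + 3*(k + 1)**3 + 6
s_(k+1) − s_k = -20*k**4 - 24*k**3 - 7*k**2 + 5*k + 6
(s_(k+1) − s_k) − t_k = 0

Valid — Δs_k = t_k.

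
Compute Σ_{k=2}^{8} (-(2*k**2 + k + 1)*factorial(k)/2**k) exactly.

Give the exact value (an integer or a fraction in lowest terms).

Compute t_(k+1)/t_k: get (k + 1)*(k + 2*(k + 1)**2 + 2)/(2*(2*k**2 + k + 1)).
Factor: A=k/2 + 1/2; B=1; C=k**2 + k/2 + 1/2.
Key eq: (k/2 + 1/2)·f(k+1) = (1)·f(k) + (k**2 + k/2 + 1/2).
deg f ≤ 1 (via 1,0,2).
Solving with deg f ≤ 1: f(k) = 2*k + 1.
So s_k = (B(k−1)f/C)·t_k = (2*(2*k + 1)/(2*k**2 + k + 1))·t_k = -2**(1 - k)*(2*k + 1)*factorial(k).
Check: Δs_k = -(2*k**2 + k + 1)*factorial(k)/2**k. ✓
Σ_(k=2)^(8) t_k = s_(9) − s_(2) = -53865/2 − (-5) = -53855/2.

Σ = -53855/2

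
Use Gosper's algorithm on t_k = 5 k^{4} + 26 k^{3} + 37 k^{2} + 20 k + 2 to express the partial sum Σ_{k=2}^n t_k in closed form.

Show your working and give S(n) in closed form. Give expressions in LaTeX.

S(n) = n^{5} + 9 n^{4} + 27 n^{3} + 35 n^{2} + 18 n - 90

t_(k+1)/t_k = (5*k**4 + 46*k**3 + 145*k**2 + 192*k + 90)/(5*k**4 + 26*k**3 + 37*k**2 + 20*k + 2).
Take A(k)=1, B(k)=1, C(k)=k**4 + 26*k**3/5 + 37*k**2/5 + 4*k + 2/5.
f must satisfy (1)·f(k+1) − (1)·f(k) = k**4 + 26*k**3/5 + 37*k**2/5 + 4*k + 2/5.
Bound: deg f ≤ 5.
Coefficient equations give f(k) = k*(k**4 + 4*k**3 + k**2 - 2*k - 2)/5.
R(k) = B(k−1)·f(k)/C(k) = k*(k**4 + 4*k**3 + k**2 - 2*k - 2)/(5*k**4 + 26*k**3 + 37*k**2 + 20*k + 2); s_k = R·t_k = k*(k**4 + 4*k**3 + k**2 - 2*k - 2).
s_(k+1) − s_k = 5*k**4 + 26*k**3 + 37*k**2 + 20*k + 2 = t_k.
Σ_(k=2)^n t_k = s_(n+1) − s_(2) = (n**5 + 9*n**4 + 27*n**3 + 35*n**2 + 18*n + 2) − (92), i.e. n**5 + 9*n**4 + 27*n**3 + 35*n**2 + 18*n - 90.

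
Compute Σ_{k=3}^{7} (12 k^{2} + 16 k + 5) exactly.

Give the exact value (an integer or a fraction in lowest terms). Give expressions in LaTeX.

t_(k+1)/t_k = (12*k**2 + 40*k + 33)/(12*k**2 + 16*k + 5).
Take A(k)=1, B(k)=1, C(k)=k**2 + 4*k/3 + 5/12.
Solve (1)·f(k+1) − (1)·f(k) = k**2 + 4*k/3 + 5/12.
Bound: deg f ≤ 3.
Solve for f: f(k) = k*(4*k**2 + 2*k - 1)/12 (degree 3 ≤ 3).
So s_k = (B(k−1)f/C)·t_k = (k*(4*k**2 + 2*k - 1)/((2*k + 1)*(6*k + 5)))·t_k = k*(4*k**2 + 2*k - 1).
Verify: 12*k**2 + 16*k + 5 matches t_k.
Telescoping: Σ = s_(8) − s_(3) = 2168 − (123) = 2045.

Σ = 2045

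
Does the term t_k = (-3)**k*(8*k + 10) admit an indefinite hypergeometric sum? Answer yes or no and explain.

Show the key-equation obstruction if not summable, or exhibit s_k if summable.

t_(k+1)/t_k = 3*(-4*k - 9)/(4*k + 5).
A = -3, B = 1, C = k + 5/4.
Set up (-3)·f(k+1) − (1)·f(k) − (k + 5/4) = 0.
Bound: deg f ≤ 1.
Match coefficients ⇒ f(k) = -(2*k + 1)/8.
R(k) = B(k−1)·f(k)/C(k) = -(2*k + 1)/(2*(4*k + 5)); s_k = R·t_k = (-3)**k*(-2*k - 1).
s_(k+1) − s_k = (-3)**k*(8*k + 10) = t_k.

Yes. s_k = (-3)**k*(-2*k - 1).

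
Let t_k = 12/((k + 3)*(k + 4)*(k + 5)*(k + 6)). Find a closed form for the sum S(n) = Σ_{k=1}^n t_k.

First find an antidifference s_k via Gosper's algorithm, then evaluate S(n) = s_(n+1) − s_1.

S(n) = n*(n**2 + 15*n + 74)/(30*(n**3 + 15*n**2 + 74*n + 120))

Step 1: r(k) = (k + 3)/(k + 7).
Normal form (A,B,C) = (k + 3, k + 7, 1).
Solve (k + 3)·f(k+1) − (k + 6)·f(k) = 1.
Bound: deg f ≤ 3.
Solving with deg f ≤ 3: f(k) = k*(k**2 + 12*k + 47)/180.
Then R = B(k−1)f/C = k*(k + 6)*(k**2 + 12*k + 47)/180, so s_k = R(k)·t_k = k*(k**2 + 12*k + 47)/(15*(k + 3)*(k + 4)*(k + 5)).
s_(k+1) − s_k = 12/(k**4 + 18*k**3 + 119*k**2 + 342*k + 360) = t_k.
s_(n+1) = (n**3 + 15*n**2 + 74*n + 60)/(15*(n**3 + 15*n**2 + 74*n + 120)) and s_(1) = 1/30, so S(n) = n*(n**2 + 15*n + 74)/(30*(n**3 + 15*n**2 + 74*n + 120)).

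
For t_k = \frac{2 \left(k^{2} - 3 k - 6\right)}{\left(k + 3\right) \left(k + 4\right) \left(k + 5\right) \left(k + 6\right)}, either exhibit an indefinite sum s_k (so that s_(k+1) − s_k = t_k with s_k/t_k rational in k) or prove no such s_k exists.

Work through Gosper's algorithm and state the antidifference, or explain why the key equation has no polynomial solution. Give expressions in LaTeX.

s_k = \frac{k \left(k^{2} - 48 k - 73\right)}{30 \left(k + 3\right) \left(k + 4\right) \left(k + 5\right)}

r(k) = (k + 3)*(3*k - (k + 1)**2 + 9)/((k + 7)*(-k**2 + 3*k + 6)) after simplifying.
Factor: A=k + 3; B=k + 7; C=k**2 - 3*k - 6.
Set up (k + 3)·f(k+1) − (k + 6)·f(k) − (k**2 - 3*k - 6) = 0.
Degrees (1,1,2) ⇒ d ≤ 3.
Match coefficients ⇒ f(k) = k*(k**2 - 48*k - 73)/60.
Then R = B(k−1)f/C = k*(k + 6)*(k**2 - 48*k - 73)/(60*(k**2 - 3*k - 6)), so s_k = R(k)·t_k = k*(k**2 - 48*k - 73)/(30*(k + 3)*(k + 4)*(k + 5)).
Check: Δs_k = 2*(k**2 - 3*k - 6)/(k**4 + 18*k**3 + 119*k**2 + 342*k + 360). ✓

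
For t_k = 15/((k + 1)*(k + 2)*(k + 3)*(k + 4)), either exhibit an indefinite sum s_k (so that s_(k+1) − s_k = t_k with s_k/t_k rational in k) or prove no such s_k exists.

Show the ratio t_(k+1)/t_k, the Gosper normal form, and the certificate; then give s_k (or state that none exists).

s_k = 5*k*(k**2 + 6*k + 11)/(6*(k + 1)*(k + 2)*(k + 3))

Ratio r(k) = (k + 1)/(k + 5).
Normal form (A,B,C) = (k + 1, k + 5, 1).
Solve (k + 1)·f(k+1) − (k + 4)·f(k) = 1.
Degrees (1,1,0) ⇒ d ≤ 3.
Match coefficients ⇒ f(k) = k*(k**2 + 6*k + 11)/18.
Get s_k = R·t_k = 5*k*(k**2 + 6*k + 11)/(6*(k + 1)*(k + 2)*(k + 3)) with R(k) = B(k−1)f(k)/C(k) = k*(k + 4)*(k**2 + 6*k + 11)/18.
Verify: 15/(k**4 + 10*k**3 + 35*k**2 + 50*k + 24) matches t_k.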